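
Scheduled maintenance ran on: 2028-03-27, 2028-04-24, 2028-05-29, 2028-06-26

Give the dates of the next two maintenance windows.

2028-07-31, 2028-08-28

Every date is a Monday; gaps 28, 35, 28 days.
Each is the last Monday of its month (at least one falls on the 29th or later, ruling out '4th Monday').
Last Monday of July 2028: 2028-07-31.
Last Monday of August 2028: 2028-08-28.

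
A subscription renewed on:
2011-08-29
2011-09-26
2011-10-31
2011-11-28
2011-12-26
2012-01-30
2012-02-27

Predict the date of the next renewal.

These are Mondays with 28, 35, 28, 28, 35, 28-day gaps.
Each is the final Monday of its month — 2011-08-29 is past the 28th, so '4th Monday' doesn't fit.
March 2012 ends with Monday 2012-03-26.

2012-03-26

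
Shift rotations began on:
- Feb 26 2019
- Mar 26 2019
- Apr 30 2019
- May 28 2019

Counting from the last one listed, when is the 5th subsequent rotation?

Oct 29 2019

Every date is a Tuesday; gaps 28, 35, 28 days.
Each is the last Tuesday of its month (at least one falls on the 29th or later, ruling out '4th Tuesday').
Last Tuesday of June 2019: Jun 25 2019.
July 2019 ends with Tuesday Jul 30 2019.
August 2019 ends with Tuesday Aug 27 2019.
September 2019 ends with Tuesday Sep 24 2019.
October 2019 ends with Tuesday Oct 29 2019.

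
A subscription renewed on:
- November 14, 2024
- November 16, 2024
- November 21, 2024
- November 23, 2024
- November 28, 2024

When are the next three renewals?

November 30, 2024; December 5, 2024; December 7, 2024

The gap pattern 2, 5, 2, 5 repeats every 2 events.
These are the Thursdays and Saturdays of each week.
The following Saturday is November 30, 2024.
Next Thursday: December 5, 2024.
Next Saturday: December 7, 2024.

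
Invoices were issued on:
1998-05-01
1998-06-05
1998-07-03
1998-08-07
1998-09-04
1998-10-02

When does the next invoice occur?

1998-11-06

These are Fridays at 28- or 35-day spacing (35, 28, 35, 28, 28).
The pattern: 1st Friday of the month.
1st Friday of November 1998: 1998-11-06.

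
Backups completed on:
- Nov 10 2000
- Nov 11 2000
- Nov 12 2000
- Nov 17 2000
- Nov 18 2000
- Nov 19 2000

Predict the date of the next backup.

Gaps: 1, 1, 5, 1, 1 days — not constant, but cyclic with period 3.
The events fall on every Friday, Saturday and Sunday.
Next Friday: Nov 24 2000.

Nov 24 2000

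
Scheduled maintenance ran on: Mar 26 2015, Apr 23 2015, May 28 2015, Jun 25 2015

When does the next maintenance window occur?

Jul 23 2015

These are Thursdays at 28- or 35-day spacing (28, 35, 28).
The pattern: 4th Thursday of the month.
4th Thursday of July 2015: Jul 23 2015.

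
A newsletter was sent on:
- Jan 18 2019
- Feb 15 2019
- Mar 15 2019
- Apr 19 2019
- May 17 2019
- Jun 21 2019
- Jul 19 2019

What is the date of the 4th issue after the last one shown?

Nov 15 2019

All dates are Fridays, 28, 28, 35, 28, 35, 28 days apart.
Specifically, the 3rd Friday of each month.
August 2019 — 3rd Friday is Aug 16 2019.
September 2019 — 3rd Friday is Sep 20 2019.
October 2019 — 3rd Friday is Oct 18 2019.
November 2019 — 3rd Friday is Nov 15 2019.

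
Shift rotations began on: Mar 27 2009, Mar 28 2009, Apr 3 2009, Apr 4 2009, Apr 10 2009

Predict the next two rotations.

The gap pattern 1, 6, 1, 6 repeats every 2 events.
These are the Fridays and Saturdays of each week.
The following Saturday is Apr 11 2009.
The following Friday is Apr 17 2009.

Apr 11 2009, Apr 17 2009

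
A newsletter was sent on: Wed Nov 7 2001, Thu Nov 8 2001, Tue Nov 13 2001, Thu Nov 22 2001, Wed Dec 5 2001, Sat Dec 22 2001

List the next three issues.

Intervals are 1, 5, 9, 13, 17 days — an arithmetic progression with common difference 4.
Next gap: 21 days. Sat Dec 22 2001 + 21 days = Sat Jan 12 2002.
Next gap: 25 days. Sat Jan 12 2002 + 25 days = Wed Feb 6 2002.
Next gap: 29 days. Wed Feb 6 2002 + 29 days = Thu Mar 7 2002.

Sat Jan 12 2002, Wed Feb 6 2002, Thu Mar 7 2002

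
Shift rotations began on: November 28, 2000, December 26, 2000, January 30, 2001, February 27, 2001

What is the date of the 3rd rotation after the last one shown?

These are Tuesdays with 28, 35, 28-day gaps.
Each is the final Tuesday of its month — January 30, 2001 is past the 28th, so '4th Tuesday' doesn't fit.
March 2001 ends with Tuesday March 27, 2001.
April 2001 ends with Tuesday April 24, 2001.
May 2001 ends with Tuesday May 29, 2001.

May 29, 2001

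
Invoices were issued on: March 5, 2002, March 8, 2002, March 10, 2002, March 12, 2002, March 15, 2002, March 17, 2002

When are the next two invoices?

Every event lands on a Tuesday or Friday or Sunday (gaps cycle 3, 2, 2, 3, 2).
So the schedule is: every Tuesday, Friday and Sunday.
The following Tuesday is March 19, 2002.
Next Friday: March 22, 2002.

March 19, 2002; March 22, 2002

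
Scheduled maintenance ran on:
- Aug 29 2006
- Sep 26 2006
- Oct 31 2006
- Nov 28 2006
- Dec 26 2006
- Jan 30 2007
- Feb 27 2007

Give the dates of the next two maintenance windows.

All Tuesdays; the gaps (28, 35, 28, 28, 35, 28) vary with month length.
This is the last Tuesday of each month.
Last Tuesday of March 2007: Mar 27 2007.
Last Tuesday of April 2007: Apr 24 2007.

Mar 27 2007, Apr 24 2007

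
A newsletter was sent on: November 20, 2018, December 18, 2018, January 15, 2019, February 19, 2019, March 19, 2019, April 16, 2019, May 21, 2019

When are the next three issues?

These are Tuesdays at 28- or 35-day spacing (28, 28, 35, 28, 28, 35).
The pattern: 3rd Tuesday of the month.
June 2019 — 3rd Tuesday is June 18, 2019.
July 2019 — 3rd Tuesday is July 16, 2019.
3rd Tuesday of August 2019: August 20, 2019.

June 18, 2019; July 16, 2019; August 20, 2019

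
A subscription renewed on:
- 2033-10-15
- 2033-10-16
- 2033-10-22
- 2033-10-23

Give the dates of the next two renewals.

Every event lands on a Saturday or Sunday (gaps cycle 1, 6, 1).
So the schedule is: every Saturday and Sunday.
Next Saturday: 2033-10-29.
Next Sunday: 2033-10-30.

2033-10-29, 2033-10-30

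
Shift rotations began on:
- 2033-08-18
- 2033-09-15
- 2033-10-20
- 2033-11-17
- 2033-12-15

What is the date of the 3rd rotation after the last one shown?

All dates are Thursdays, 28, 35, 28, 28 days apart.
Specifically, the 3rd Thursday of each month.
January 2034 — 3rd Thursday is 2034-01-19.
February 2034 — 3rd Thursday is 2034-02-16.
3rd Thursday of March 2034: 2034-03-16.

2034-03-16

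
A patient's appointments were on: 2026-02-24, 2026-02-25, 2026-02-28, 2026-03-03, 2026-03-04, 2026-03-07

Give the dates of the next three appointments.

The gap pattern 1, 3, 3, 1, 3 repeats every 3 events.
These are the Tuesdays, Wednesdays and Saturdays of each week.
The following Tuesday is 2026-03-10.
The following Wednesday is 2026-03-11.
Next Saturday: 2026-03-14.

2026-03-10, 2026-03-11, 2026-03-14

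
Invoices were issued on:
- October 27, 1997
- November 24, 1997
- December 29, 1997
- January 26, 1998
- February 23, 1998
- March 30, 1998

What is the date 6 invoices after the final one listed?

September 28, 1998

These are Mondays with 28, 35, 28, 28, 35-day gaps.
Each is the final Monday of its month — December 29, 1997 is past the 28th, so '4th Monday' doesn't fit.
Last Monday of April 1998: April 27, 1998.
Last Monday of May 1998: May 25, 1998.
Last Monday of June 1998: June 29, 1998.
Last Monday of July 1998: July 27, 1998.
August 1998 ends with Monday August 31, 1998.
September 1998 ends with Monday September 28, 1998.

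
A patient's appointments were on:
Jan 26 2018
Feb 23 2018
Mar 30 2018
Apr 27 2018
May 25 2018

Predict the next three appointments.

Jun 29 2018, Jul 27 2018, Aug 31 2018

Every date is a Friday; gaps 28, 35, 28, 28 days.
Each is the last Friday of its month (at least one falls on the 29th or later, ruling out '4th Friday').
Last Friday of June 2018: Jun 29 2018.
Last Friday of July 2018: Jul 27 2018.
Last Friday of August 2018: Aug 31 2018.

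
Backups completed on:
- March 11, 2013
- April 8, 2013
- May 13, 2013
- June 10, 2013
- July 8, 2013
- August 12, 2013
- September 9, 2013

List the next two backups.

All dates are Mondays, 28, 35, 28, 28, 35, 28 days apart.
Specifically, the 2nd Monday of each month.
October 2013 — 2nd Monday is October 14, 2013.
November 2013 — 2nd Monday is November 11, 2013.

October 14, 2013; November 11, 2013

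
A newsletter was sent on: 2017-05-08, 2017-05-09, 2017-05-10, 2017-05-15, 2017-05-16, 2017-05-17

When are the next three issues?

2017-05-22, 2017-05-23, 2017-05-24

Every event lands on a Monday or Tuesday or Wednesday (gaps cycle 1, 1, 5, 1, 1).
So the schedule is: every Monday, Tuesday and Wednesday.
Next Monday: 2017-05-22.
Next Tuesday: 2017-05-23.
The following Wednesday is 2017-05-24.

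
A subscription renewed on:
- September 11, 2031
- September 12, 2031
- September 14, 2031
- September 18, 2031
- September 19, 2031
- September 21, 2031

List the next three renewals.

Every event lands on a Thursday or Friday or Sunday (gaps cycle 1, 2, 4, 1, 2).
So the schedule is: every Thursday, Friday and Sunday.
The following Thursday is September 25, 2031.
Next Friday: September 26, 2031.
Next Sunday: September 28, 2031.

September 25, 2031; September 26, 2031; September 28, 2031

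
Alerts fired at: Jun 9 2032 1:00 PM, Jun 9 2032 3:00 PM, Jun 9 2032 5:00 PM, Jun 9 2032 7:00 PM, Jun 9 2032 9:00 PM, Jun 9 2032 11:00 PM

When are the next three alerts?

Jun 10 2032 1:00 AM, Jun 10 2032 3:00 AM, Jun 10 2032 5:00 AM

The interval is a steady 2 hours (2, 2, 2, 2, 2).
Jun 9 2032 11:00 PM + 2 h = Jun 10 2032 1:00 AM.
Jun 10 2032 1:00 AM + 2 h = Jun 10 2032 3:00 AM.
Jun 10 2032 3:00 AM + 2 h = Jun 10 2032 5:00 AM.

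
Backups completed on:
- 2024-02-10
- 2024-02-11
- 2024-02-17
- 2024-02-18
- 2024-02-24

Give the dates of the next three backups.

Gaps: 1, 6, 1, 6 days — not constant, but cyclic with period 2.
The events fall on every Saturday and Sunday.
Next Sunday: 2024-02-25.
Next Saturday: 2024-03-02.
Next Sunday: 2024-03-03.

2024-02-25, 2024-03-02, 2024-03-03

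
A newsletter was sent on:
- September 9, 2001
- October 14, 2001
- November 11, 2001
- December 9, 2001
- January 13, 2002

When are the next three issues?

February 10, 2002; March 10, 2002; April 14, 2002

These are Sundays at 28- or 35-day spacing (35, 28, 28, 35).
The pattern: 2nd Sunday of the month.
2nd Sunday of February 2002: February 10, 2002.
2nd Sunday of March 2002: March 10, 2002.
2nd Sunday of April 2002: April 14, 2002.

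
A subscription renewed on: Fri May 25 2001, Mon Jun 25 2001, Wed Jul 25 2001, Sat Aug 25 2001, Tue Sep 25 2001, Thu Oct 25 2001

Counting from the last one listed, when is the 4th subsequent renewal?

The day-of-month is always 25 (31, 30, 31, 31, 30 days between events).
So this recurs on the 25th of each month.
November 2001: Sun Nov 25 2001.
December 2001: Tue Dec 25 2001.
January 2002: Fri Jan 25 2002.
February 2002: Mon Feb 25 2002.

Mon Feb 25 2002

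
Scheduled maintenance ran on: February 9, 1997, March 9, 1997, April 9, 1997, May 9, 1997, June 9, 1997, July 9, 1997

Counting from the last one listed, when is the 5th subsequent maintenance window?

December 9, 1997

Gaps: 28, 31, 30, 31, 30 days — not constant. Every event is on the 9th of the month.
Pattern: the 9th of each month.
August 1997: August 9, 1997.
September 1997: September 9, 1997.
Next: October 1997 → October 9, 1997.
November 1997: November 9, 1997.
Next: December 1997 → December 9, 1997.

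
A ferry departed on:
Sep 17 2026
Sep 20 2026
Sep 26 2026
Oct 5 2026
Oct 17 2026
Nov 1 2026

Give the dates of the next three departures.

The spacing grows by 3 each time: 3, 6, 9, 12, 15 days.
Next gap: 18 days. Nov 1 2026 + 18 days = Nov 19 2026.
Next gap: 21 days. Nov 19 2026 + 21 days = Dec 10 2026.
Next gap: 24 days. Dec 10 2026 + 24 days = Jan 3 2027.

Nov 19 2026, Dec 10 2026, Jan 3 2027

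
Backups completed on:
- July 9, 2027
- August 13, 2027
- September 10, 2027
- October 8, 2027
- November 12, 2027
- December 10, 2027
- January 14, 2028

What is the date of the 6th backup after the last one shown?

July 14, 2028

All dates are Fridays, 35, 28, 28, 35, 28, 35 days apart.
Specifically, the 2nd Friday of each month.
February 2028 — 2nd Friday is February 11, 2028.
2nd Friday of March 2028: March 10, 2028.
2nd Friday of April 2028: April 14, 2028.
2nd Friday of May 2028: May 12, 2028.
2nd Friday of June 2028: June 9, 2028.
July 2028 — 2nd Friday is July 14, 2028.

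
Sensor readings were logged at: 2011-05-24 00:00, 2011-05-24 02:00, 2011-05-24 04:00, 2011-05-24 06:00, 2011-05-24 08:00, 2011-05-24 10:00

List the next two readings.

Gaps: 2, 2, 2, 2, 2 hours — each event is 2 hours after the previous one.
2011-05-24 10:00 + 2 h = 2011-05-24 12:00.
2011-05-24 12:00 + 2 h = 2011-05-24 14:00.

2011-05-24 12:00, 2011-05-24 14:00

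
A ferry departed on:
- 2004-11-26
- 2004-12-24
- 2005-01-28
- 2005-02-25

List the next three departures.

2005-03-25, 2005-04-22, 2005-05-27

Gaps: 28, 35, 28 days — a mix of 28 and 35. Every date is a Friday.
Each is the 4th Friday of its month.
4th Friday of March 2005: 2005-03-25.
4th Friday of April 2005: 2005-04-22.
4th Friday of May 2005: 2005-05-27.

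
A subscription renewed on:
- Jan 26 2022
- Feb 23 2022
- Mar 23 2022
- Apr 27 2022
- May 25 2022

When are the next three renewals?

Gaps: 28, 28, 35, 28 days — a mix of 28 and 35. Every date is a Wednesday.
Each is the 4th Wednesday of its month.
June 2022 — 4th Wednesday is Jun 22 2022.
4th Wednesday of July 2022: Jul 27 2022.
4th Wednesday of August 2022: Aug 24 2022.

Jun 22 2022, Jul 27 2022, Aug 24 2022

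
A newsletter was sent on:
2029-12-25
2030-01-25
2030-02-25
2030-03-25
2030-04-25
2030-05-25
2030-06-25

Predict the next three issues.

2030-07-25, 2030-08-25, 2030-09-25

Gaps: 31, 31, 28, 31, 30, 31 days — not constant. Every event is on the 25th of the month.
Pattern: the 25th of each month.
Next: July 2030 → 2030-07-25.
August 2030: 2030-08-25.
Next: September 2030 → 2030-09-25.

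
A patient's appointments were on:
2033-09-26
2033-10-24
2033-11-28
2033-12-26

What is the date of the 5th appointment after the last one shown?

All dates are Mondays, 28, 35, 28 days apart.
Specifically, the 4th Monday of each month.
January 2034 — 4th Monday is 2034-01-23.
4th Monday of February 2034: 2034-02-27.
March 2034 — 4th Monday is 2034-03-27.
April 2034 — 4th Monday is 2034-04-24.
May 2034 — 4th Monday is 2034-05-22.

2034-05-22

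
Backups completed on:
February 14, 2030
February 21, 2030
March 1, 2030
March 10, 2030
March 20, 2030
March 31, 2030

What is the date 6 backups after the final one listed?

Gaps: 7, 8, 9, 10, 11 days — each gap is 1 larger than the previous one.
Next gap: 12 days. March 31, 2030 + 12 days = April 12, 2030.
Next gap: 13 days. April 12, 2030 + 13 days = April 25, 2030.
Next gap: 14 days. April 25, 2030 + 14 days = May 9, 2030.
Next gap: 15 days. May 9, 2030 + 15 days = May 24, 2030.
Next gap: 16 days. May 24, 2030 + 16 days = June 9, 2030.
Next gap: 17 days. June 9, 2030 + 17 days = June 26, 2030.

June 26, 2030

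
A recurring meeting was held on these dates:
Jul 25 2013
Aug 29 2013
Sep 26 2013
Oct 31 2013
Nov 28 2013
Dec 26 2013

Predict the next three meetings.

Jan 30 2014, Feb 27 2014, Mar 27 2014

These are Thursdays with 35, 28, 35, 28, 28-day gaps.
Each is the final Thursday of its month — Aug 29 2013 is past the 28th, so '4th Thursday' doesn't fit.
Last Thursday of January 2014: Jan 30 2014.
February 2014 ends with Thursday Feb 27 2014.
March 2014 ends with Thursday Mar 27 2014.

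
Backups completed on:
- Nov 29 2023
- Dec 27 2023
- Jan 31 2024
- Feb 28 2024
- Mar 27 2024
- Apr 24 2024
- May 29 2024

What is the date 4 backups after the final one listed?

Every date is a Wednesday; gaps 28, 35, 28, 28, 28, 35 days.
Each is the last Wednesday of its month (at least one falls on the 29th or later, ruling out '4th Wednesday').
June 2024 ends with Wednesday Jun 26 2024.
July 2024 ends with Wednesday Jul 31 2024.
Last Wednesday of August 2024: Aug 28 2024.
September 2024 ends with Wednesday Sep 25 2024.

Sep 25 2024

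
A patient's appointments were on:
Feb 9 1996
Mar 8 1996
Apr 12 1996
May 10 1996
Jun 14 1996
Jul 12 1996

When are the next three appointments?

All dates are Fridays, 28, 35, 28, 35, 28 days apart.
Specifically, the 2nd Friday of each month.
2nd Friday of August 1996: Aug 9 1996.
2nd Friday of September 1996: Sep 13 1996.
October 1996 — 2nd Friday is Oct 11 1996.

Aug 9 1996, Sep 13 1996, Oct 11 1996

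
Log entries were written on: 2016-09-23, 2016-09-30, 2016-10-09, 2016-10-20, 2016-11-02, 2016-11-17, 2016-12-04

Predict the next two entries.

2016-12-23, 2017-01-13

Intervals are 7, 9, 11, 13, 15, 17 days — an arithmetic progression with common difference 2.
Next gap: 19 days. 2016-12-04 + 19 days = 2016-12-23.
Next gap: 21 days. 2016-12-23 + 21 days = 2017-01-13.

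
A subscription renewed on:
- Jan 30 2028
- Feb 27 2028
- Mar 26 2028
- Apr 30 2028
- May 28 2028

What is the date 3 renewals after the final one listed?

Every date is a Sunday; gaps 28, 28, 35, 28 days.
Each is the last Sunday of its month (at least one falls on the 29th or later, ruling out '4th Sunday').
June 2028 ends with Sunday Jun 25 2028.
Last Sunday of July 2028: Jul 30 2028.
Last Sunday of August 2028: Aug 27 2028.

Aug 27 2028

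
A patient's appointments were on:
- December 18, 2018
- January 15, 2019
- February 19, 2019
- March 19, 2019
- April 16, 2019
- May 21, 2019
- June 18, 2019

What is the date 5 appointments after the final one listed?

These are Tuesdays at 28- or 35-day spacing (28, 35, 28, 28, 35, 28).
The pattern: 3rd Tuesday of the month.
3rd Tuesday of July 2019: July 16, 2019.
3rd Tuesday of August 2019: August 20, 2019.
September 2019 — 3rd Tuesday is September 17, 2019.
October 2019 — 3rd Tuesday is October 15, 2019.
November 2019 — 3rd Tuesday is November 19, 2019.

November 19, 2019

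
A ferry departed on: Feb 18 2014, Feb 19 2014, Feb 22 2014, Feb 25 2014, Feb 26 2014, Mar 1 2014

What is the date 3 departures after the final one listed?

The gap pattern 1, 3, 3, 1, 3 repeats every 3 events.
These are the Tuesdays, Wednesdays and Saturdays of each week.
Next Tuesday: Mar 4 2014.
Next Wednesday: Mar 5 2014.
The following Saturday is Mar 8 2014.

Mar 8 2014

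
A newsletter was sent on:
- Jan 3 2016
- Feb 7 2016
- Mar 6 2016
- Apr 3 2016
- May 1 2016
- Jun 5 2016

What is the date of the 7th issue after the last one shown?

Jan 1 2017

Gaps: 35, 28, 28, 28, 35 days — a mix of 28 and 35. Every date is a Sunday.
Each is the 1st Sunday of its month.
1st Sunday of July 2016: Jul 3 2016.
August 2016 — 1st Sunday is Aug 7 2016.
September 2016 — 1st Sunday is Sep 4 2016.
October 2016 — 1st Sunday is Oct 2 2016.
1st Sunday of November 2016: Nov 6 2016.
December 2016 — 1st Sunday is Dec 4 2016.
1st Sunday of January 2017: Jan 1 2017.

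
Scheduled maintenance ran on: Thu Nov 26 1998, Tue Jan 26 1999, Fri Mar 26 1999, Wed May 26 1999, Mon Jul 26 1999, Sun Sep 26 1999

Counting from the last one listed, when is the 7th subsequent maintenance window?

Sun Nov 26 2000

Each date is the 26th; the gaps (61, 59, 61, 61, 62) track the month lengths.
The rule is the 26th of every 2 months.
Next: November 1999 → Fri Nov 26 1999.
Next: January 2000 → Wed Jan 26 2000.
March 2000: Sun Mar 26 2000.
May 2000: Fri May 26 2000.
Next: July 2000 → Wed Jul 26 2000.
September 2000: Tue Sep 26 2000.
Next: November 2000 → Sun Nov 26 2000.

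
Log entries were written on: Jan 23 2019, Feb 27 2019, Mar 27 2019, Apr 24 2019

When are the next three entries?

May 22 2019, Jun 26 2019, Jul 24 2019

All dates are Wednesdays, 35, 28, 28 days apart.
Specifically, the 4th Wednesday of each month.
4th Wednesday of May 2019: May 22 2019.
4th Wednesday of June 2019: Jun 26 2019.
4th Wednesday of July 2019: Jul 24 2019.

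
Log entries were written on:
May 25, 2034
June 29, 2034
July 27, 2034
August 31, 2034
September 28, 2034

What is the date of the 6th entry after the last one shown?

Every date is a Thursday; gaps 35, 28, 35, 28 days.
Each is the last Thursday of its month (at least one falls on the 29th or later, ruling out '4th Thursday').
Last Thursday of October 2034: October 26, 2034.
November 2034 ends with Thursday November 30, 2034.
December 2034 ends with Thursday December 28, 2034.
Last Thursday of January 2035: January 25, 2035.
Last Thursday of February 2035: February 22, 2035.
Last Thursday of March 2035: March 29, 2035.

March 29, 2035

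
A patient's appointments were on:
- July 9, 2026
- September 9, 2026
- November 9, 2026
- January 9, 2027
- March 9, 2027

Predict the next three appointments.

May 9, 2027; July 9, 2027; September 9, 2027

The day-of-month is always 9 (62, 61, 61, 59 days between events).
So this recurs on the 9th of every 2 months.
May 2027: May 9, 2027.
July 2027: July 9, 2027.
Next: September 2027 → September 9, 2027.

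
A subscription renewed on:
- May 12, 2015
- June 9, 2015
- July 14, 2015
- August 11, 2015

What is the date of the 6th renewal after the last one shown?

February 9, 2016

Gaps: 28, 35, 28 days — a mix of 28 and 35. Every date is a Tuesday.
Each is the 2nd Tuesday of its month.
2nd Tuesday of September 2015: September 8, 2015.
October 2015 — 2nd Tuesday is October 13, 2015.
2nd Tuesday of November 2015: November 10, 2015.
December 2015 — 2nd Tuesday is December 8, 2015.
2nd Tuesday of January 2016: January 12, 2016.
2nd Tuesday of February 2016: February 9, 2016.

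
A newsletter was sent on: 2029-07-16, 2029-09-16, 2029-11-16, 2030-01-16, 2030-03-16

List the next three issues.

Gaps: 62, 61, 61, 59 days — not constant. Every event is on the 16th of the month.
Pattern: the 16th of every 2 months.
May 2030: 2030-05-16.
July 2030: 2030-07-16.
Next: September 2030 → 2030-09-16.

2030-05-16, 2030-07-16, 2030-09-16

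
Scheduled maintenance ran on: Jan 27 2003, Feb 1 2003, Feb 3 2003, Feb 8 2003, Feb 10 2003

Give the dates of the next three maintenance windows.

Gaps: 5, 2, 5, 2 days — not constant, but cyclic with period 2.
The events fall on every Monday and Saturday.
Next Saturday: Feb 15 2003.
The following Monday is Feb 17 2003.
The following Saturday is Feb 22 2003.

Feb 15 2003, Feb 17 2003, Feb 22 2003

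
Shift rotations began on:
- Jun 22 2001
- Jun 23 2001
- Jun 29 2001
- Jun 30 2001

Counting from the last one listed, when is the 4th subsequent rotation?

Gaps: 1, 6, 1 days — not constant, but cyclic with period 2.
The events fall on every Friday and Saturday.
Next Friday: Jul 6 2001.
The following Saturday is Jul 7 2001.
Next Friday: Jul 13 2001.
The following Saturday is Jul 14 2001.

Jul 14 2001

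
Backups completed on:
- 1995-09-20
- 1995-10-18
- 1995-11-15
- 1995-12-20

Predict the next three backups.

Gaps: 28, 28, 35 days — a mix of 28 and 35. Every date is a Wednesday.
Each is the 3rd Wednesday of its month.
3rd Wednesday of January 1996: 1996-01-17.
February 1996 — 3rd Wednesday is 1996-02-21.
March 1996 — 3rd Wednesday is 1996-03-20.

1996-01-17, 1996-02-21, 1996-03-20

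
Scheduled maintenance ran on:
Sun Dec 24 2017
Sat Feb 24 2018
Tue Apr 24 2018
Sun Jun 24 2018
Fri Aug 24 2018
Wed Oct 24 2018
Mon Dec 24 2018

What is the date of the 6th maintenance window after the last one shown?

The day-of-month is always 24 (62, 59, 61, 61, 61, 61 days between events).
So this recurs on the 24th of every 2 months.
Next: February 2019 → Sun Feb 24 2019.
April 2019: Wed Apr 24 2019.
June 2019: Mon Jun 24 2019.
Next: August 2019 → Sat Aug 24 2019.
Next: October 2019 → Thu Oct 24 2019.
December 2019: Tue Dec 24 2019.

Tue Dec 24 2019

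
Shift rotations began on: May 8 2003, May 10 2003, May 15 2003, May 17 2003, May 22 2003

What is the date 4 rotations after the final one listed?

The gap pattern 2, 5, 2, 5 repeats every 2 events.
These are the Thursdays and Saturdays of each week.
Next Saturday: May 24 2003.
The following Thursday is May 29 2003.
Next Saturday: May 31 2003.
Next Thursday: Jun 5 2003.

Jun 5 2003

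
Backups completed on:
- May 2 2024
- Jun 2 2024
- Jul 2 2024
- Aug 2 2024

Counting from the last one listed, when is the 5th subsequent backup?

Jan 2 2025

Each date is the 2nd; the gaps (31, 30, 31) track the month lengths.
The rule is the 2nd of each month.
Next: September 2024 → Sep 2 2024.
Next: October 2024 → Oct 2 2024.
November 2024: Nov 2 2024.
Next: December 2024 → Dec 2 2024.
Next: January 2025 → Jan 2 2025.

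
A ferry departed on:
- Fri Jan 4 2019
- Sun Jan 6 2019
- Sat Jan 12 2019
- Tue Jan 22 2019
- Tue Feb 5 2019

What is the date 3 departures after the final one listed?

Intervals are 2, 6, 10, 14 days — an arithmetic progression with common difference 4.
Next gap: 18 days. Tue Feb 5 2019 + 18 days = Sat Feb 23 2019.
Next gap: 22 days. Sat Feb 23 2019 + 22 days = Sun Mar 17 2019.
Next gap: 26 days. Sun Mar 17 2019 + 26 days = Fri Apr 12 2019.

Fri Apr 12 2019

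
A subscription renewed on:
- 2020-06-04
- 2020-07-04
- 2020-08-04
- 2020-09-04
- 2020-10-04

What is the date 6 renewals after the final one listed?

Each date is the 4th; the gaps (30, 31, 31, 30) track the month lengths.
The rule is the 4th of each month.
November 2020: 2020-11-04.
Next: December 2020 → 2020-12-04.
January 2021: 2021-01-04.
February 2021: 2021-02-04.
Next: March 2021 → 2021-03-04.
April 2021: 2021-04-04.

2021-04-04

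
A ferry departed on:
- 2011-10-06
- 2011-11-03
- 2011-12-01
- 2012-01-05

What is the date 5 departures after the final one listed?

2012-06-07

Gaps: 28, 28, 35 days — a mix of 28 and 35. Every date is a Thursday.
Each is the 1st Thursday of its month.
February 2012 — 1st Thursday is 2012-02-02.
March 2012 — 1st Thursday is 2012-03-01.
1st Thursday of April 2012: 2012-04-05.
May 2012 — 1st Thursday is 2012-05-03.
June 2012 — 1st Thursday is 2012-06-07.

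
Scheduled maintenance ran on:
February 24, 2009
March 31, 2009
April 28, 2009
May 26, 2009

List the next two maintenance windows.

These are Tuesdays with 35, 28, 28-day gaps.
Each is the final Tuesday of its month — March 31, 2009 is past the 28th, so '4th Tuesday' doesn't fit.
Last Tuesday of June 2009: June 30, 2009.
Last Tuesday of July 2009: July 28, 2009.

June 30, 2009; July 28, 2009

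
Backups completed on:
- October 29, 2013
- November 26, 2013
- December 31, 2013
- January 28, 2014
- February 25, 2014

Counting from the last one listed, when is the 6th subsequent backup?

August 26, 2014

These are Tuesdays with 28, 35, 28, 28-day gaps.
Each is the final Tuesday of its month — October 29, 2013 is past the 28th, so '4th Tuesday' doesn't fit.
March 2014 ends with Tuesday March 25, 2014.
Last Tuesday of April 2014: April 29, 2014.
May 2014 ends with Tuesday May 27, 2014.
June 2014 ends with Tuesday June 24, 2014.
July 2014 ends with Tuesday July 29, 2014.
August 2014 ends with Tuesday August 26, 2014.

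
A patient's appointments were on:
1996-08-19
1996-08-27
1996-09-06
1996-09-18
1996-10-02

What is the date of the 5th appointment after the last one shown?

Gaps: 8, 10, 12, 14 days — each gap is 2 larger than the previous one.
Next gap: 16 days. 1996-10-02 + 16 days = 1996-10-18.
Next gap: 18 days. 1996-10-18 + 18 days = 1996-11-05.
Next gap: 20 days. 1996-11-05 + 20 days = 1996-11-25.
Next gap: 22 days. 1996-11-25 + 22 days = 1996-12-17.
Next gap: 24 days. 1996-12-17 + 24 days = 1997-01-10.

1997-01-10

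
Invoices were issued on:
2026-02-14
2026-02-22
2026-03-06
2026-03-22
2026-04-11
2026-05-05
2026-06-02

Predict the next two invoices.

Gaps: 8, 12, 16, 20, 24, 28 days — each gap is 4 larger than the previous one.
Next gap: 32 days. 2026-06-02 + 32 days = 2026-07-04.
Next gap: 36 days. 2026-07-04 + 36 days = 2026-08-09.

2026-07-04, 2026-08-09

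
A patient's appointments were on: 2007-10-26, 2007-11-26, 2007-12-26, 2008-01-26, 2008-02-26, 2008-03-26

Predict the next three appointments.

2008-04-26, 2008-05-26, 2008-06-26

Gaps: 31, 30, 31, 31, 29 days — not constant. Every event is on the 26th of the month.
Pattern: the 26th of each month.
Next: April 2008 → 2008-04-26.
Next: May 2008 → 2008-05-26.
June 2008: 2008-06-26.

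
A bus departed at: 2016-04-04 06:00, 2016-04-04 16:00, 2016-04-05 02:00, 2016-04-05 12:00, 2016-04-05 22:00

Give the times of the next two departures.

Spacing: 10, 10, 10, 10 h — constant 10 h.
2016-04-05 22:00 + 10 h = 2016-04-06 08:00.
2016-04-06 08:00 + 10 h = 2016-04-06 18:00.

2016-04-06 08:00, 2016-04-06 18:00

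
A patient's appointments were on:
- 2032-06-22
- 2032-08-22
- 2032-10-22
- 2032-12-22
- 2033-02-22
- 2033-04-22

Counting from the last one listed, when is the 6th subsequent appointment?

Each date is the 22nd; the gaps (61, 61, 61, 62, 59) track the month lengths.
The rule is the 22nd of every 2 months.
Next: June 2033 → 2033-06-22.
August 2033: 2033-08-22.
October 2033: 2033-10-22.
December 2033: 2033-12-22.
February 2034: 2034-02-22.
April 2034: 2034-04-22.

2034-04-22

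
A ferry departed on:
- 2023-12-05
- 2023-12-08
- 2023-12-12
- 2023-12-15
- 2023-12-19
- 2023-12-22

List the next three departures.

Gaps: 3, 4, 3, 4, 3 days — not constant, but cyclic with period 2.
The events fall on every Tuesday and Friday.
The following Tuesday is 2023-12-26.
Next Friday: 2023-12-29.
Next Tuesday: 2024-01-02.

2023-12-26, 2023-12-29, 2024-01-02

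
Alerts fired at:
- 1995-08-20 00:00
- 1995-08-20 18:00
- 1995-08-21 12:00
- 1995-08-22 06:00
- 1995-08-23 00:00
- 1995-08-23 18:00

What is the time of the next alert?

The interval is a steady 18 hours (18, 18, 18, 18, 18).
1995-08-23 18:00 + 18 h = 1995-08-24 12:00.

1995-08-24 12:00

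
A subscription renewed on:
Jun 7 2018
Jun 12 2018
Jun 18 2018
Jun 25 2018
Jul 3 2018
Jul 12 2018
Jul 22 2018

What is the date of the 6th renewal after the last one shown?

Oct 11 2018

Intervals are 5, 6, 7, 8, 9, 10 days — an arithmetic progression with common difference 1.
Next gap: 11 days. Jul 22 2018 + 11 days = Aug 2 2018.
Next gap: 12 days. Aug 2 2018 + 12 days = Aug 14 2018.
Next gap: 13 days. Aug 14 2018 + 13 days = Aug 27 2018.
Next gap: 14 days. Aug 27 2018 + 14 days = Sep 10 2018.
Next gap: 15 days. Sep 10 2018 + 15 days = Sep 25 2018.
Next gap: 16 days. Sep 25 2018 + 16 days = Oct 11 2018.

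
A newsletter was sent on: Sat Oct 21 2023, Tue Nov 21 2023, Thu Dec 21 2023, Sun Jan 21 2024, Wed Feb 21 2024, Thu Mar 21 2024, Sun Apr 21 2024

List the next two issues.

The day-of-month is always 21 (31, 30, 31, 31, 29, 31 days between events).
So this recurs on the 21st of each month.
Next: May 2024 → Tue May 21 2024.
Next: June 2024 → Fri Jun 21 2024.

Tue May 21 2024, Fri Jun 21 2024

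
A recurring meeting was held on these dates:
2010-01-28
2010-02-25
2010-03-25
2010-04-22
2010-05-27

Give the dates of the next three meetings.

All dates are Thursdays, 28, 28, 28, 35 days apart.
Specifically, the 4th Thursday of each month.
June 2010 — 4th Thursday is 2010-06-24.
July 2010 — 4th Thursday is 2010-07-22.
4th Thursday of August 2010: 2010-08-26.

2010-06-24, 2010-07-22, 2010-08-26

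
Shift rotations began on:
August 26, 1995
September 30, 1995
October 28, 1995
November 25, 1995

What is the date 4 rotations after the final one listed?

March 30, 1996

All Saturdays; the gaps (35, 28, 28) vary with month length.
This is the last Saturday of each month.
December 1995 ends with Saturday December 30, 1995.
Last Saturday of January 1996: January 27, 1996.
Last Saturday of February 1996: February 24, 1996.
March 1996 ends with Saturday March 30, 1996.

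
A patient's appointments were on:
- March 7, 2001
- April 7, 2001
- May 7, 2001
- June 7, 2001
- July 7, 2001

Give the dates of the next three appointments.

August 7, 2001; September 7, 2001; October 7, 2001

Gaps: 31, 30, 31, 30 days — not constant. Every event is on the 7th of the month.
Pattern: the 7th of each month.
August 2001: August 7, 2001.
September 2001: September 7, 2001.
October 2001: October 7, 2001.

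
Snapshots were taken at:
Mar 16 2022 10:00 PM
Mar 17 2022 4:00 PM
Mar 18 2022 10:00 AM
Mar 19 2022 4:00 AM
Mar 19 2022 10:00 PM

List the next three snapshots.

The interval is a steady 18 hours (18, 18, 18, 18).
Mar 19 2022 10:00 PM + 18 h = Mar 20 2022 4:00 PM.
Mar 20 2022 4:00 PM + 18 h = Mar 21 2022 10:00 AM.
Mar 21 2022 10:00 AM + 18 h = Mar 22 2022 4:00 AM.

Mar 20 2022 4:00 PM, Mar 21 2022 10:00 AM, Mar 22 2022 4:00 AM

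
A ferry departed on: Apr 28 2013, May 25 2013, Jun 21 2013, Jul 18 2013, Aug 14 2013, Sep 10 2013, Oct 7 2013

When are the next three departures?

Nov 3 2013, Nov 30 2013, Dec 27 2013

Gaps between consecutive events: 27, 27, 27, 27, 27, 27 days — a constant 27-day interval.
Oct 7 2013 + 27 days = Nov 3 2013.
Nov 3 2013 + 27 days = Nov 30 2013.
Nov 30 2013 + 27 days = Dec 27 2013.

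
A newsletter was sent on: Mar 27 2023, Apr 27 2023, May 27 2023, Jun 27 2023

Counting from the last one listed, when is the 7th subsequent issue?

Jan 27 2024

Gaps: 31, 30, 31 days — not constant. Every event is on the 27th of the month.
Pattern: the 27th of each month.
July 2023: Jul 27 2023.
Next: August 2023 → Aug 27 2023.
Next: September 2023 → Sep 27 2023.
Next: October 2023 → Oct 27 2023.
November 2023: Nov 27 2023.
Next: December 2023 → Dec 27 2023.
Next: January 2024 → Jan 27 2024.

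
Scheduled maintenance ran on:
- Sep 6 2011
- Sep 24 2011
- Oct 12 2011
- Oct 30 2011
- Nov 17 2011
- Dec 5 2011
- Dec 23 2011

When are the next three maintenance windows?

Jan 10 2012, Jan 28 2012, Feb 15 2012

The spacing is 18, 18, 18, 18, 18, 18 days — always 18 days.
Dec 23 2011 + 18 days = Jan 10 2012.
Jan 10 2012 + 18 days = Jan 28 2012.
Jan 28 2012 + 18 days = Feb 15 2012.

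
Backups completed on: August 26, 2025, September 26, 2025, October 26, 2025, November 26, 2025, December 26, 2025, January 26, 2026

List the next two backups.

Each date is the 26th; the gaps (31, 30, 31, 30, 31) track the month lengths.
The rule is the 26th of each month.
Next: February 2026 → February 26, 2026.
Next: March 2026 → March 26, 2026.

February 26, 2026; March 26, 2026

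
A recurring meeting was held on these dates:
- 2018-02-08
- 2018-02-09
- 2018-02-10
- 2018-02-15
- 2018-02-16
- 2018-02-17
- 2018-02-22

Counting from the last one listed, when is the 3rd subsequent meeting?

2018-03-01

The gap pattern 1, 1, 5, 1, 1, 5 repeats every 3 events.
These are the Thursdays, Fridays and Saturdays of each week.
The following Friday is 2018-02-23.
Next Saturday: 2018-02-24.
The following Thursday is 2018-03-01.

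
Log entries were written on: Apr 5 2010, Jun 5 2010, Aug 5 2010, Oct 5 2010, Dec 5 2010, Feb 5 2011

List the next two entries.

Each date is the 5th; the gaps (61, 61, 61, 61, 62) track the month lengths.
The rule is the 5th of every 2 months.
April 2011: Apr 5 2011.
June 2011: Jun 5 2011.

Apr 5 2011, Jun 5 2011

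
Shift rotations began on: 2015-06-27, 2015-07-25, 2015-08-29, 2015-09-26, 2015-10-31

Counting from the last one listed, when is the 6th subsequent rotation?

Every date is a Saturday; gaps 28, 35, 28, 35 days.
Each is the last Saturday of its month (at least one falls on the 29th or later, ruling out '4th Saturday').
Last Saturday of November 2015: 2015-11-28.
Last Saturday of December 2015: 2015-12-26.
January 2016 ends with Saturday 2016-01-30.
February 2016 ends with Saturday 2016-02-27.
March 2016 ends with Saturday 2016-03-26.
April 2016 ends with Saturday 2016-04-30.

2016-04-30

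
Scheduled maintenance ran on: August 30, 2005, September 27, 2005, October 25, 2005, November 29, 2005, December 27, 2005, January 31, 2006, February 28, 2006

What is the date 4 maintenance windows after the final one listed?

These are Tuesdays with 28, 28, 35, 28, 35, 28-day gaps.
Each is the final Tuesday of its month — August 30, 2005 is past the 28th, so '4th Tuesday' doesn't fit.
March 2006 ends with Tuesday March 28, 2006.
Last Tuesday of April 2006: April 25, 2006.
Last Tuesday of May 2006: May 30, 2006.
Last Tuesday of June 2006: June 27, 2006.

June 27, 2006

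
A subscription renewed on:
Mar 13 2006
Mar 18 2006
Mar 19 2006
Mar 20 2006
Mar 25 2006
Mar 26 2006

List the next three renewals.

Mar 27 2006, Apr 1 2006, Apr 2 2006

Gaps: 5, 1, 1, 5, 1 days — not constant, but cyclic with period 3.
The events fall on every Monday, Saturday and Sunday.
Next Monday: Mar 27 2006.
The following Saturday is Apr 1 2006.
Next Sunday: Apr 2 2006.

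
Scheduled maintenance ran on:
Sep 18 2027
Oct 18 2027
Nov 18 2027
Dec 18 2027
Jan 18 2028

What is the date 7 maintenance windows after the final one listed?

Gaps: 30, 31, 30, 31 days — not constant. Every event is on the 18th of the month.
Pattern: the 18th of each month.
Next: February 2028 → Feb 18 2028.
Next: March 2028 → Mar 18 2028.
April 2028: Apr 18 2028.
Next: May 2028 → May 18 2028.
Next: June 2028 → Jun 18 2028.
July 2028: Jul 18 2028.
Next: August 2028 → Aug 18 2028.

Aug 18 2028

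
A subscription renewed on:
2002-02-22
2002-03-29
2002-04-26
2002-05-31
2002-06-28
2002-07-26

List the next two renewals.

These are Fridays with 35, 28, 35, 28, 28-day gaps.
Each is the final Friday of its month — 2002-03-29 is past the 28th, so '4th Friday' doesn't fit.
August 2002 ends with Friday 2002-08-30.
September 2002 ends with Friday 2002-09-27.

2002-08-30, 2002-09-27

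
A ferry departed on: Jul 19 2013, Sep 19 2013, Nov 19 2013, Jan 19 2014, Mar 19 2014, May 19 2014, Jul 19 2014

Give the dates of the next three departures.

Sep 19 2014, Nov 19 2014, Jan 19 2015

Gaps: 62, 61, 61, 59, 61, 61 days — not constant. Every event is on the 19th of the month.
Pattern: the 19th of every 2 months.
Next: September 2014 → Sep 19 2014.
November 2014: Nov 19 2014.
Next: January 2015 → Jan 19 2015.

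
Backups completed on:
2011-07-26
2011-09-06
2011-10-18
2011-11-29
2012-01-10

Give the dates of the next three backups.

2012-02-21, 2012-04-03, 2012-05-15

The spacing is 42, 42, 42, 42 days — always 42 days.
2012-01-10 + 42 days = 2012-02-21.
2012-02-21 + 42 days = 2012-04-03.
2012-04-03 + 42 days = 2012-05-15.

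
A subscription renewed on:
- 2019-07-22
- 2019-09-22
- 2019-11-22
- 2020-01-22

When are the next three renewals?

2020-03-22, 2020-05-22, 2020-07-22

Gaps: 62, 61, 61 days — not constant. Every event is on the 22nd of the month.
Pattern: the 22nd of every 2 months.
Next: March 2020 → 2020-03-22.
May 2020: 2020-05-22.
July 2020: 2020-07-22.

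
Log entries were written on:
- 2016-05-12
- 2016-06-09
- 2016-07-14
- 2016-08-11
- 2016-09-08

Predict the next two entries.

Gaps: 28, 35, 28, 28 days — a mix of 28 and 35. Every date is a Thursday.
Each is the 2nd Thursday of its month.
2nd Thursday of October 2016: 2016-10-13.
November 2016 — 2nd Thursday is 2016-11-10.

2016-10-13, 2016-11-10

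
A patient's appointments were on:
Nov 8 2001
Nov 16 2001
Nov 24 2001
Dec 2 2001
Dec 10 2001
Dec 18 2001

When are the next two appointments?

Dec 26 2001, Jan 3 2002

Every event comes 8 days after the last (8, 8, 8, 8, 8).
Dec 18 2001 + 8 days = Dec 26 2001.
Dec 26 2001 + 8 days = Jan 3 2002.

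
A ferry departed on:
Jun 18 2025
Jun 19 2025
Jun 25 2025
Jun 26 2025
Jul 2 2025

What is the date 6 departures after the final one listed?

Jul 23 2025

The gap pattern 1, 6, 1, 6 repeats every 2 events.
These are the Wednesdays and Thursdays of each week.
The following Thursday is Jul 3 2025.
Next Wednesday: Jul 9 2025.
Next Thursday: Jul 10 2025.
The following Wednesday is Jul 16 2025.
Next Thursday: Jul 17 2025.
Next Wednesday: Jul 23 2025.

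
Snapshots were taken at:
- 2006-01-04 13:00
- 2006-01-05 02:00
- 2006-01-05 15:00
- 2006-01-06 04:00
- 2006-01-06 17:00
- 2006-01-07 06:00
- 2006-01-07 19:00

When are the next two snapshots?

Gaps: 13, 13, 13, 13, 13, 13 hours — each event is 13 hours after the previous one.
2006-01-07 19:00 + 13 h = 2006-01-08 08:00.
2006-01-08 08:00 + 13 h = 2006-01-08 21:00.

2006-01-08 08:00, 2006-01-08 21:00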